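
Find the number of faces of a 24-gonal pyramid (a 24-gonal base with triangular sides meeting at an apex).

A pyramid on an n-gon base has one n-gon and n triangles: V = 24 + 1 = 25, E = 2·24 = 48, F = 24 + 1 = 25.

25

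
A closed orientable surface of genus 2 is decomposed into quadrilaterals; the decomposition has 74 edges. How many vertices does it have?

χ = 2 − 2·2 = -2, and every face is a square so 4F = 2E.
F = 2E/4 = 37. Then V = -2 + E − F = -2 + 74 − 37 = 35.

35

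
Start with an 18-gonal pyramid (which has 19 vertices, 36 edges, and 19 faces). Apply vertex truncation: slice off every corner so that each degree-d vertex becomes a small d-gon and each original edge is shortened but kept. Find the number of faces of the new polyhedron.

38

Truncation replaces each original edge-end by a new vertex, so V′ = 2E = 72.
Each original edge survives, and each old vertex of degree d contributes d new edges; summing degrees gives Σd = 2E, so E′ = E + 2E = 3E = 108.
Each original face survives and each original vertex becomes one new face: F′ = F + V = 38.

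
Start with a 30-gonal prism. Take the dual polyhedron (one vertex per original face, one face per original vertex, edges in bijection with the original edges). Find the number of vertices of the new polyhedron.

32

The base solid has V = 60, E = 90, F = 32.
The dual swaps V and F and preserves E: V′ = F = 32, E′ = E = 90, F′ = V = 60.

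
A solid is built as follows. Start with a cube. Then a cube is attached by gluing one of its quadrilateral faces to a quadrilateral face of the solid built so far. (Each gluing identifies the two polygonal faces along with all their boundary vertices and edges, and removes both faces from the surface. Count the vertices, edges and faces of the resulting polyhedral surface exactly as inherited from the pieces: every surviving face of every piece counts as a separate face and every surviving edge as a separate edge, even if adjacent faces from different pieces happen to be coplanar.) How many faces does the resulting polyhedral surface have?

A cube: V=8, E=12, F=6.
Attach a cube (V=8, E=12, F=6) along a 4-gon: merge 4 vertices and 4 edges, delete both glued faces → V=12, E=20, F=10.
Check: V − E + F = 12 − 20 + 10 = 2.

10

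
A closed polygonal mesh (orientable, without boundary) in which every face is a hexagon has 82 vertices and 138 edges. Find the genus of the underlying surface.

6

Every face is a hexagon and each edge borders two faces, so 6F = 2·138, giving F = 46.
χ = V − E + F = 82 − 138 + 46 = -10.
For a closed orientable surface χ = 2 − 2g, so g = (2 − (-10))/2 = 6.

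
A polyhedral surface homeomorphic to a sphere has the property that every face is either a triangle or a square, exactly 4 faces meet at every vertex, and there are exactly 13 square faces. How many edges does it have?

Let x be the number of triangles; then F = 13 + x.
Edge–face incidences: 2E = 4·13 + 3·x = 52 + 3x.
Every vertex has degree 4, so 4V = 2E.
Euler: V − E + F = 2 ⇒ (2E)/4 − E + (13 + x) = 2.
Multiply by 8: 2·(2E) − 4·(2E) + 8·(13 + x) = 16, i.e. 104 + 8x − 2·(52 + 3x) = 16.
Collecting terms: 2x = 16, so x = 8.
Then 2E = 52 + 3·8 = 76, so E = 38, V = 2E/4 = 19, F = 13 + 8 = 21.

38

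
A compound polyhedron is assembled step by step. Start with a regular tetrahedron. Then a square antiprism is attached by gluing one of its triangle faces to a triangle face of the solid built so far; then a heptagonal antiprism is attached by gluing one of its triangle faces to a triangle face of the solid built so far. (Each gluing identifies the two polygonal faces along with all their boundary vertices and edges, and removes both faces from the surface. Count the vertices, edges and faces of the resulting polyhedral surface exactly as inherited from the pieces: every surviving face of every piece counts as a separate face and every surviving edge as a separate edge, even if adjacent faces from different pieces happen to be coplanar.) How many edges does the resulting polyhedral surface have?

A regular tetrahedron: V=4, E=6, F=4.
Attach a square antiprism (V=8, E=16, F=10) along a 3-gon: merge 3 vertices and 3 edges, delete both glued faces → V=9, E=19, F=12.
Attach a heptagonal antiprism (V=14, E=28, F=16) along a 3-gon: merge 3 vertices and 3 edges, delete both glued faces → V=20, E=44, F=26.
Check: V − E + F = 20 − 44 + 26 = 2.

44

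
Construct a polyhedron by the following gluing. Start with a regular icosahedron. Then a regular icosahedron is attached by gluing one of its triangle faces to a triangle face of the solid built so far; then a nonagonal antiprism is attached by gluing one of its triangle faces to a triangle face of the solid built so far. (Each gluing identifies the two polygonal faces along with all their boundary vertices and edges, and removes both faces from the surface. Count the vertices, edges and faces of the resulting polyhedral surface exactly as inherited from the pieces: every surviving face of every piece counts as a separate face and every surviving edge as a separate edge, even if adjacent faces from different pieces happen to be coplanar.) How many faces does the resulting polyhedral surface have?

56

A regular icosahedron: V=12, E=30, F=20.
Attach a regular icosahedron (V=12, E=30, F=20) along a 3-gon: merge 3 vertices and 3 edges, delete both glued faces → V=21, E=57, F=38.
Attach a nonagonal antiprism (V=18, E=36, F=20) along a 3-gon: merge 3 vertices and 3 edges, delete both glued faces → V=36, E=90, F=56.
Check: V − E + F = 36 − 90 + 56 = 2.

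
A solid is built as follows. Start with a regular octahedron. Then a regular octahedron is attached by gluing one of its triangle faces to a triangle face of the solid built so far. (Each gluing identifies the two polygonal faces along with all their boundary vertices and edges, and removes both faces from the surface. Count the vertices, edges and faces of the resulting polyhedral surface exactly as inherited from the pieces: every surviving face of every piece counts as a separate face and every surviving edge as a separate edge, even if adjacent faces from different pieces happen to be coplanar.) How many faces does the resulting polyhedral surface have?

A regular octahedron: V=6, E=12, F=8.
Attach a regular octahedron (V=6, E=12, F=8) along a 3-gon: merge 3 vertices and 3 edges, delete both glued faces → V=9, E=21, F=14.
Check: V − E + F = 9 − 21 + 14 = 2.

14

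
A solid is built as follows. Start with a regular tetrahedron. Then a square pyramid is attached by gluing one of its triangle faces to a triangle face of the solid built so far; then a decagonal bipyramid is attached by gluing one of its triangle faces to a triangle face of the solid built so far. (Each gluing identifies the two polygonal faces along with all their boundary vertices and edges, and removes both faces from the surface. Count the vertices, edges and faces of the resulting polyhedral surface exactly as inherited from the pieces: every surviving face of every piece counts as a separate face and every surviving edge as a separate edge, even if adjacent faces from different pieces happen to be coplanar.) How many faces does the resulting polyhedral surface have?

A regular tetrahedron: V=4, E=6, F=4.
Attach a square pyramid (V=5, E=8, F=5) along a 3-gon: merge 3 vertices and 3 edges, delete both glued faces → V=6, E=11, F=7.
Attach a decagonal bipyramid (V=12, E=30, F=20) along a 3-gon: merge 3 vertices and 3 edges, delete both glued faces → V=15, E=38, F=25.
Check: V − E + F = 15 − 38 + 25 = 2.

25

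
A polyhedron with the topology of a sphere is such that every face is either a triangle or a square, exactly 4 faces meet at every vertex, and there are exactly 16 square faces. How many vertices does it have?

Let x be the number of triangles; then F = 16 + x.
Edge–face incidences: 2E = 4·16 + 3·x = 64 + 3x.
Every vertex has degree 4, so 4V = 2E.
Euler: V − E + F = 2 ⇒ (2E)/4 − E + (16 + x) = 2.
Multiply by 8: 2·(2E) − 4·(2E) + 8·(16 + x) = 16, i.e. 128 + 8x − 2·(64 + 3x) = 16.
Collecting terms: 2x = 16, so x = 8.
Then 2E = 64 + 3·8 = 88, so E = 44, V = 2E/4 = 22, F = 16 + 8 = 24.

22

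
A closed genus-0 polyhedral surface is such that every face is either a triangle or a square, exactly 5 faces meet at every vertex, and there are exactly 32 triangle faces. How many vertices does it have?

Let x be the number of squares; then F = 32 + x.
Edge–face incidences: 2E = 3·32 + 4·x = 96 + 4x.
Every vertex has degree 5, so 5V = 2E.
Euler: V − E + F = 2 ⇒ (2E)/5 − E + (32 + x) = 2.
Multiply by 10: 2·(2E) − 5·(2E) + 10·(32 + x) = 20, i.e. 320 + 10x − 3·(96 + 4x) = 20.
Collecting terms: −2x + 32 = 20, so −2x = −12, so x = 6.
Then 2E = 96 + 4·6 = 120, so E = 60, V = 2E/5 = 24, F = 32 + 6 = 38.

24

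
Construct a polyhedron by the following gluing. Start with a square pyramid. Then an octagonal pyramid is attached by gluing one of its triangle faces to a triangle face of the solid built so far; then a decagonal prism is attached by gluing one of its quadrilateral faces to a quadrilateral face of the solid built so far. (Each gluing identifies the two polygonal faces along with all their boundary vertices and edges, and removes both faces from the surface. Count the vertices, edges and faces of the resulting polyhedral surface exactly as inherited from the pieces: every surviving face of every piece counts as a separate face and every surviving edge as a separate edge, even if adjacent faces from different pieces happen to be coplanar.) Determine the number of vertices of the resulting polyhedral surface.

A square pyramid: V=5, E=8, F=5.
Attach an octagonal pyramid (V=9, E=16, F=9) along a 3-gon: merge 3 vertices and 3 edges, delete both glued faces → V=11, E=21, F=12.
Attach a decagonal prism (V=20, E=30, F=12) along a 4-gon: merge 4 vertices and 4 edges, delete both glued faces → V=27, E=47, F=22.
Check: V − E + F = 27 − 47 + 22 = 2.

27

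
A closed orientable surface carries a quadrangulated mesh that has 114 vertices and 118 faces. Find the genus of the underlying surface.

Every face is a square, so 2E = 4·118 = 472, giving E = 236.
χ = V − E + F = 114 − 236 + 118 = -4.
For a closed orientable surface χ = 2 − 2g, so g = (2 − (-4))/2 = 3.

3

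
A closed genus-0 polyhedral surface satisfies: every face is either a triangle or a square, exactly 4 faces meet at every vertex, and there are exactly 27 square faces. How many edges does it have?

Let x be the number of triangles; then F = 27 + x.
Edge–face incidences: 2E = 4·27 + 3·x = 108 + 3x.
Every vertex has degree 4, so 4V = 2E.
Euler: V − E + F = 2 ⇒ (2E)/4 − E + (27 + x) = 2.
Multiply by 8: 2·(2E) − 4·(2E) + 8·(27 + x) = 16, i.e. 216 + 8x − 2·(108 + 3x) = 16.
Collecting terms: 2x = 16, so x = 8.
Then 2E = 108 + 3·8 = 132, so E = 66, V = 2E/4 = 33, F = 27 + 8 = 35.

66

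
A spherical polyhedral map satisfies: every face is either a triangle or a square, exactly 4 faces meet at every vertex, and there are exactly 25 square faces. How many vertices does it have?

31

Let x be the number of triangles; then F = 25 + x.
Edge–face incidences: 2E = 4·25 + 3·x = 100 + 3x.
Every vertex has degree 4, so 4V = 2E.
Euler: V − E + F = 2 ⇒ (2E)/4 − E + (25 + x) = 2.
Multiply by 8: 2·(2E) − 4·(2E) + 8·(25 + x) = 16, i.e. 200 + 8x − 2·(100 + 3x) = 16.
Collecting terms: 2x = 16, so x = 8.
Then 2E = 100 + 3·8 = 124, so E = 62, V = 2E/4 = 31, F = 25 + 8 = 33.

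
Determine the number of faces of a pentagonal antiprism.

12

An antiprism on an n-gon has two n-gon caps and 2n triangles: V = 2·5 = 10, E = 4·5 = 20, F = 2·5 + 2 = 12.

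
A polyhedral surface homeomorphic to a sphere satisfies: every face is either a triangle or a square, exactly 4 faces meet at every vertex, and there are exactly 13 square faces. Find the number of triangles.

Let x be the number of triangles; then F = 13 + x.
Edge–face incidences: 2E = 4·13 + 3·x = 52 + 3x.
Every vertex has degree 4, so 4V = 2E.
Euler: V − E + F = 2 ⇒ (2E)/4 − E + (13 + x) = 2.
Multiply by 8: 2·(2E) − 4·(2E) + 8·(13 + x) = 16, i.e. 104 + 8x − 2·(52 + 3x) = 16.
Collecting terms: 2x = 16, so x = 8.
Then 2E = 52 + 3·8 = 76, so E = 38, V = 2E/4 = 19, F = 13 + 8 = 21.

8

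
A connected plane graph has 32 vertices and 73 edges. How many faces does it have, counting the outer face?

Euler's formula for a connected plane graph: V − E + F = 2, so F = 2 − 32 + 73 = 43.

43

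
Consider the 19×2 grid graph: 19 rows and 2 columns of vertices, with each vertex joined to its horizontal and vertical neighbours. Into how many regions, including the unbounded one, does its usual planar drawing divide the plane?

19

The grid has V = 19·2 = 38 vertices and E = 19·1 + 2·18 = 55 edges.
F = 2 − V + E = 2 − 38 + 55 = 19.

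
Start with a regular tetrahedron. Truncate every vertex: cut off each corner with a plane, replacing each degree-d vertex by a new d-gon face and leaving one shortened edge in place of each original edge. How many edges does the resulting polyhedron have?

The base solid has V = 4, E = 6, F = 4.
Truncation replaces each original edge-end by a new vertex, so V′ = 2E = 12.
Each original edge survives, and each old vertex of degree d contributes d new edges; summing degrees gives Σd = 2E, so E′ = E + 2E = 3E = 18.
Each original face survives and each original vertex becomes one new face: F′ = F + V = 8.

18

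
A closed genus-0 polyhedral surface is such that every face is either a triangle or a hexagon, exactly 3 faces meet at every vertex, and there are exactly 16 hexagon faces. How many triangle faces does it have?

Let x be the number of triangles; then F = 16 + x.
Edge–face incidences: 2E = 6·16 + 3·x = 96 + 3x.
Every vertex has degree 3, so 3V = 2E.
Euler: V − E + F = 2 ⇒ (2E)/3 − E + (16 + x) = 2.
Multiply by 6: 2·(2E) − 3·(2E) + 6·(16 + x) = 12, i.e. 96 + 6x − (96 + 3x) = 12.
Collecting terms: 3x = 12, so x = 4.
Then 2E = 96 + 3·4 = 108, so E = 54, V = 2E/3 = 36, F = 16 + 4 = 20.

4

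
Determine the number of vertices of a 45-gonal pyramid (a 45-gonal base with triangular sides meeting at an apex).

46

A pyramid on an n-gon base has one n-gon and n triangles: V = 45 + 1 = 46, E = 2·45 = 90, F = 45 + 1 = 46.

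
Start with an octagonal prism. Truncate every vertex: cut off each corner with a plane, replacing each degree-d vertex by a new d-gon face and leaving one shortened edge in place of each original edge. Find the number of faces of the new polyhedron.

26

The base solid has V = 16, E = 24, F = 10.
Truncation replaces each original edge-end by a new vertex, so V′ = 2E = 48.
Each original edge survives, and each old vertex of degree d contributes d new edges; summing degrees gives Σd = 2E, so E′ = E + 2E = 3E = 72.
Each original face survives and each original vertex becomes one new face: F′ = F + V = 26.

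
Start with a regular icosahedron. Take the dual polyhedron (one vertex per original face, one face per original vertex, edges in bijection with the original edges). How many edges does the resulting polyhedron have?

The base solid has V = 12, E = 30, F = 20.
The dual swaps V and F and preserves E: V′ = F = 20, E′ = E = 30, F′ = V = 12.

30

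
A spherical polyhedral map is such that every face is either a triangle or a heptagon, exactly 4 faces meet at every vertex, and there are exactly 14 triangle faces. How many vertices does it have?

14

Let x be the number of heptagons; then F = 14 + x.
Edge–face incidences: 2E = 3·14 + 7·x = 42 + 7x.
Every vertex has degree 4, so 4V = 2E.
Euler: V − E + F = 2 ⇒ (2E)/4 − E + (14 + x) = 2.
Multiply by 8: 2·(2E) − 4·(2E) + 8·(14 + x) = 16, i.e. 112 + 8x − 2·(42 + 7x) = 16.
Collecting terms: −6x + 28 = 16, so −6x = −12, so x = 2.
Then 2E = 42 + 7·2 = 56, so E = 28, V = 2E/4 = 14, F = 14 + 2 = 16.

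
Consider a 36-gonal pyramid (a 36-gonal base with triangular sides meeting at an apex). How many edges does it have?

A pyramid on an n-gon base has one n-gon and n triangles: V = 36 + 1 = 37, E = 2·36 = 72, F = 36 + 1 = 37.

72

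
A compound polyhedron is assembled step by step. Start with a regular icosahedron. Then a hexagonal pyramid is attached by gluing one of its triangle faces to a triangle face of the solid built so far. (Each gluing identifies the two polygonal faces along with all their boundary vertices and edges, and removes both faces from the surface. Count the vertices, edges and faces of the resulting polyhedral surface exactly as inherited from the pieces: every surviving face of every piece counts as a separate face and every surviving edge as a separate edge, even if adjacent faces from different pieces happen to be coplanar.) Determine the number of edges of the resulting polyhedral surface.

A regular icosahedron: V=12, E=30, F=20.
Attach a hexagonal pyramid (V=7, E=12, F=7) along a 3-gon: merge 3 vertices and 3 edges, delete both glued faces → V=16, E=39, F=25.
Check: V − E + F = 16 − 39 + 25 = 2.

39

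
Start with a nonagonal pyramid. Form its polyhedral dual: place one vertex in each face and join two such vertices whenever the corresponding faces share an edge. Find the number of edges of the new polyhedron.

18

The base solid has V = 10, E = 18, F = 10.
The dual swaps V and F and preserves E: V′ = F = 10, E′ = E = 18, F′ = V = 10.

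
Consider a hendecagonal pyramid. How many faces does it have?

12

A pyramid on an n-gon base has one n-gon and n triangles: V = 11 + 1 = 12, E = 2·11 = 22, F = 11 + 1 = 12.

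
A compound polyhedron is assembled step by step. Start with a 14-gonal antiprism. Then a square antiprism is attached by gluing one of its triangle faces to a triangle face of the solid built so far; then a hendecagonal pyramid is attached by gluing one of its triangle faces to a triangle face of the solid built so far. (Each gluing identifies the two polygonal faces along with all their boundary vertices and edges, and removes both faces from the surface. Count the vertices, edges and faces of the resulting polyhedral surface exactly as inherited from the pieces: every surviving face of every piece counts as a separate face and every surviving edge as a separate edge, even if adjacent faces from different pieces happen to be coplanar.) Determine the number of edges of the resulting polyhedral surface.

A 14-gonal antiprism: V=28, E=56, F=30.
Attach a square antiprism (V=8, E=16, F=10) along a 3-gon: merge 3 vertices and 3 edges, delete both glued faces → V=33, E=69, F=38.
Attach a hendecagonal pyramid (V=12, E=22, F=12) along a 3-gon: merge 3 vertices and 3 edges, delete both glued faces → V=42, E=88, F=48.
Check: V − E + F = 42 − 88 + 48 = 2.

88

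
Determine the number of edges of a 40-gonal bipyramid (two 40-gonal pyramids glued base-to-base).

120

A bipyramid over an n-gon has 2n triangular faces and n + 2 vertices: V = 40 + 2 = 42, E = 3·40 = 120, F = 2·40 = 80.
Check: V − E + F = 42 − 120 + 80 = 2.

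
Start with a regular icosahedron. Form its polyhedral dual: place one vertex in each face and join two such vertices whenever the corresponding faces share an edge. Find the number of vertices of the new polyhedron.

The base solid has V = 12, E = 30, F = 20.
The dual swaps V and F and preserves E: V′ = F = 20, E′ = E = 30, F′ = V = 12.

20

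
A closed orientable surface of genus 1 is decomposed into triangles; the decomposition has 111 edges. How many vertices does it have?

37

χ = 2 − 2·1 = 0, and every face is a triangle so 3F = 2E.
F = 2E/3 = 74. Then V = 0 + E − F = 0 + 111 − 74 = 37.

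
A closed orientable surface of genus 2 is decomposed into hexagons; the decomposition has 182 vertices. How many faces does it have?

92

χ = 2 − 2·2 = -2, and every face is a hexagon so 6F = 2E.
V − E + F = -2 with E = 6F/2 gives 182 − (6/2 − 1)·F = -2, so F = 92 and E = 276.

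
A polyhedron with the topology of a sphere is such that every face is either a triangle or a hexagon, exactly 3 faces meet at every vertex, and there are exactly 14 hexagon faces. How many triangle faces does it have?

Let x be the number of triangles; then F = 14 + x.
Edge–face incidences: 2E = 6·14 + 3·x = 84 + 3x.
Every vertex has degree 3, so 3V = 2E.
Euler: V − E + F = 2 ⇒ (2E)/3 − E + (14 + x) = 2.
Multiply by 6: 2·(2E) − 3·(2E) + 6·(14 + x) = 12, i.e. 84 + 6x − (84 + 3x) = 12.
Collecting terms: 3x = 12, so x = 4.
Then 2E = 84 + 3·4 = 96, so E = 48, V = 2E/3 = 32, F = 14 + 4 = 18.

4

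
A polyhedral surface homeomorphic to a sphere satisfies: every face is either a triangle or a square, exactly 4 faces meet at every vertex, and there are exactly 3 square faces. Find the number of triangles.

Let x be the number of triangles; then F = 3 + x.
Edge–face incidences: 2E = 4·3 + 3·x = 12 + 3x.
Every vertex has degree 4, so 4V = 2E.
Euler: V − E + F = 2 ⇒ (2E)/4 − E + (3 + x) = 2.
Multiply by 8: 2·(2E) − 4·(2E) + 8·(3 + x) = 16, i.e. 24 + 8x − 2·(12 + 3x) = 16.
Collecting terms: 2x = 16, so x = 8.
Then 2E = 12 + 3·8 = 36, so E = 18, V = 2E/4 = 9, F = 3 + 8 = 11.

8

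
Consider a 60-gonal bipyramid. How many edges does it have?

180

A bipyramid over an n-gon has 2n triangular faces and n + 2 vertices: V = 60 + 2 = 62, E = 3·60 = 180, F = 2·60 = 120.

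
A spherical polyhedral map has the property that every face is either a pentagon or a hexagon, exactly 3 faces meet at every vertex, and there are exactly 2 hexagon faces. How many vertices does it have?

Let x be the number of pentagons; then F = 2 + x.
Edge–face incidences: 2E = 6·2 + 5·x = 12 + 5x.
Every vertex has degree 3, so 3V = 2E.
Euler: V − E + F = 2 ⇒ (2E)/3 − E + (2 + x) = 2.
Multiply by 6: 2·(2E) − 3·(2E) + 6·(2 + x) = 12, i.e. 12 + 6x − (12 + 5x) = 12.
Collecting terms: x = 12.
Then 2E = 12 + 5·12 = 72, so E = 36, V = 2E/3 = 24, F = 2 + 12 = 14.

24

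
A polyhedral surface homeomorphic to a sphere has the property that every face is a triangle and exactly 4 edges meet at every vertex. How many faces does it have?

8

Each face has 3 edges and each edge borders two faces, so 2E = 3F.
Each vertex has degree 4, so 4V = 2E and hence V = 3F/4.
Euler: V − E + F = 2 ⇒ (3F/4) − (3F/2) + F = 2.
Multiply by 8: (6 − 12 + 8)F = 16, i.e. 2F = 16.
So F = 8, E = 3·8/2 = 12, V = 3·8/4 = 6.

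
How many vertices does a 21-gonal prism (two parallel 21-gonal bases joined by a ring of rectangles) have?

42

A prism on an n-gon has two n-gon bases and n rectangular sides: V = 2·21 = 42, E = 3·21 = 63, F = 21 + 2 = 23.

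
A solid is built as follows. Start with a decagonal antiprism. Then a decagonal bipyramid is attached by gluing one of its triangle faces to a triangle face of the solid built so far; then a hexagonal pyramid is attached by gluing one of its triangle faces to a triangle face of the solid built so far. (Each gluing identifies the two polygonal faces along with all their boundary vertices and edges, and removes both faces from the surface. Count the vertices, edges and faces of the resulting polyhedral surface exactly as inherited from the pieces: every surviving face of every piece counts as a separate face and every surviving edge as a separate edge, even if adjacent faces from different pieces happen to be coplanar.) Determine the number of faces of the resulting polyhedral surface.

45

A decagonal antiprism: V=20, E=40, F=22.
Attach a decagonal bipyramid (V=12, E=30, F=20) along a 3-gon: merge 3 vertices and 3 edges, delete both glued faces → V=29, E=67, F=40.
Attach a hexagonal pyramid (V=7, E=12, F=7) along a 3-gon: merge 3 vertices and 3 edges, delete both glued faces → V=33, E=76, F=45.
Check: V − E + F = 33 − 76 + 45 = 2.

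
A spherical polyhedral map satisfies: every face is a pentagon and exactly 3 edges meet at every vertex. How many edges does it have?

Each face has 5 edges and each edge borders two faces, so 2E = 5F.
Each vertex has degree 3, so 3V = 2E and hence V = 5F/3.
Euler: V − E + F = 2 ⇒ (5F/3) − (5F/2) + F = 2.
Multiply by 6: (10 − 15 + 6)F = 12, i.e. 1F = 12.
So F = 12, E = 5·12/2 = 30, V = 5·12/3 = 20.

30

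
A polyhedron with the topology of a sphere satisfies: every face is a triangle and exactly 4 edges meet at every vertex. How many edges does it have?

Each face has 3 edges and each edge borders two faces, so 2E = 3F.
Each vertex has degree 4, so 4V = 2E and hence V = 3F/4.
Euler: V − E + F = 2 ⇒ (3F/4) − (3F/2) + F = 2.
Multiply by 8: (6 − 12 + 8)F = 16, i.e. 2F = 16.
So F = 8, E = 3·8/2 = 12, V = 3·8/4 = 6.

12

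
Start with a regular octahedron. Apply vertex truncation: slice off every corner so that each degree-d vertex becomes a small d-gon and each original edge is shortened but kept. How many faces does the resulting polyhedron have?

14

The base solid has V = 6, E = 12, F = 8.
Truncation replaces each original edge-end by a new vertex, so V′ = 2E = 24.
Each original edge survives, and each old vertex of degree d contributes d new edges; summing degrees gives Σd = 2E, so E′ = E + 2E = 3E = 36.
Each original face survives and each original vertex becomes one new face: F′ = F + V = 14.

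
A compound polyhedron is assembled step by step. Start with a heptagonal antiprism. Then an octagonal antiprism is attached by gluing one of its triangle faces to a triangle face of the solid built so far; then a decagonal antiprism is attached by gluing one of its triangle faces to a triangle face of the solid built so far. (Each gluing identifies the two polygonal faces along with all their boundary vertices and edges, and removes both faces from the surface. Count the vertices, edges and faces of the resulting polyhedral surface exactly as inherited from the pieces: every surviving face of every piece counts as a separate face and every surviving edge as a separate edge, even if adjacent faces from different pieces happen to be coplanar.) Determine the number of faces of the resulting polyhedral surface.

A heptagonal antiprism: V=14, E=28, F=16.
Attach an octagonal antiprism (V=16, E=32, F=18) along a 3-gon: merge 3 vertices and 3 edges, delete both glued faces → V=27, E=57, F=32.
Attach a decagonal antiprism (V=20, E=40, F=22) along a 3-gon: merge 3 vertices and 3 edges, delete both glued faces → V=44, E=94, F=52.
Check: V − E + F = 44 − 94 + 52 = 2.

52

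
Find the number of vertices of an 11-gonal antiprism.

22

An antiprism on an n-gon has two n-gon caps and 2n triangles: V = 2·11 = 22, E = 4·11 = 44, F = 2·11 + 2 = 24.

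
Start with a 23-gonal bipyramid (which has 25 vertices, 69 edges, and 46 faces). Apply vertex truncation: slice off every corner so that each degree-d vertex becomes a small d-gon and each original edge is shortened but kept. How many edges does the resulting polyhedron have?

207

Truncation replaces each original edge-end by a new vertex, so V′ = 2E = 138.
Each original edge survives, and each old vertex of degree d contributes d new edges; summing degrees gives Σd = 2E, so E′ = E + 2E = 3E = 207.
Each original face survives and each original vertex becomes one new face: F′ = F + V = 71.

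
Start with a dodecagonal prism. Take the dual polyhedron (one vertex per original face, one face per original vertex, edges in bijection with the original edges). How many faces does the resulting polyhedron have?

24

The base solid has V = 24, E = 36, F = 14.
The dual swaps V and F and preserves E: V′ = F = 14, E′ = E = 36, F′ = V = 24.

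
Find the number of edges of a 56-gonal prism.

A prism on an n-gon has two n-gon bases and n rectangular sides: V = 2·56 = 112, E = 3·56 = 168, F = 56 + 2 = 58.

168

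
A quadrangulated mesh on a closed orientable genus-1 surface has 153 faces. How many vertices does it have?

χ = 2 − 2·1 = 0, and every face is a square so 4F = 2E.
E = 4·153/2 = 306. Then V = 0 + E − F = 0 + 306 − 153 = 153.

153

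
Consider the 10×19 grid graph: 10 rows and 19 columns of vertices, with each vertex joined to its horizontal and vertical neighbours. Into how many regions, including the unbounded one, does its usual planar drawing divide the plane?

163

The grid has V = 10·19 = 190 vertices and E = 10·18 + 19·9 = 351 edges.
F = 2 − V + E = 2 − 190 + 351 = 163.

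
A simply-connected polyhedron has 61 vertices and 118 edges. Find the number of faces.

59

Here V − E + F = 2.
F = 2 − V + E = 2 − 61 + 118 = 59.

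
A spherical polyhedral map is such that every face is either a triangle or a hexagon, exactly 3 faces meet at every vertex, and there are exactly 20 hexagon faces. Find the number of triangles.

Let x be the number of triangles; then F = 20 + x.
Edge–face incidences: 2E = 6·20 + 3·x = 120 + 3x.
Every vertex has degree 3, so 3V = 2E.
Euler: V − E + F = 2 ⇒ (2E)/3 − E + (20 + x) = 2.
Multiply by 6: 2·(2E) − 3·(2E) + 6·(20 + x) = 12, i.e. 120 + 6x − (120 + 3x) = 12.
Collecting terms: 3x = 12, so x = 4.
Then 2E = 120 + 3·4 = 132, so E = 66, V = 2E/3 = 44, F = 20 + 4 = 24.

4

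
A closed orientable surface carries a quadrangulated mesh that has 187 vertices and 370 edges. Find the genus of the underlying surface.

0

Every face is a square and each edge borders two faces, so 4F = 2·370, giving F = 185.
χ = V − E + F = 187 − 370 + 185 = 2.
For a closed orientable surface χ = 2 − 2g, so g = (2 − (2))/2 = 0.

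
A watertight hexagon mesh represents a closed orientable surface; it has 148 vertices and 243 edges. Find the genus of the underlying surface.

8

Every face is a hexagon and each edge borders two faces, so 6F = 2·243, giving F = 81.
χ = V − E + F = 148 − 243 + 81 = -14.
For a closed orientable surface χ = 2 − 2g, so g = (2 − (-14))/2 = 8.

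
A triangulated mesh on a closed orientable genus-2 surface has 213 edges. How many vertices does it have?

χ = 2 − 2·2 = -2, and every face is a triangle so 3F = 2E.
F = 2E/3 = 142. Then V = -2 + E − F = -2 + 213 − 142 = 69.

69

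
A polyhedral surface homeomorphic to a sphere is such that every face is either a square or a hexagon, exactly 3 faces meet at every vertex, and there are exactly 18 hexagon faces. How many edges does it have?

66

Let x be the number of squares; then F = 18 + x.
Edge–face incidences: 2E = 6·18 + 4·x = 108 + 4x.
Every vertex has degree 3, so 3V = 2E.
Euler: V − E + F = 2 ⇒ (2E)/3 − E + (18 + x) = 2.
Multiply by 6: 2·(2E) − 3·(2E) + 6·(18 + x) = 12, i.e. 108 + 6x − (108 + 4x) = 12.
Collecting terms: 2x = 12, so x = 6.
Then 2E = 108 + 4·6 = 132, so E = 66, V = 2E/3 = 44, F = 18 + 6 = 24.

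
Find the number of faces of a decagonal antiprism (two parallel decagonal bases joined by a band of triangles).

22

An antiprism on an n-gon has two n-gon caps and 2n triangles: V = 2·10 = 20, E = 4·10 = 40, F = 2·10 + 2 = 22.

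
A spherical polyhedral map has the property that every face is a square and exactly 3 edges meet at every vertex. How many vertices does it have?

8

Each face has 4 edges and each edge borders two faces, so 2E = 4F.
Each vertex has degree 3, so 3V = 2E and hence V = 4F/3.
Euler: V − E + F = 2 ⇒ (4F/3) − (4F/2) + F = 2.
Multiply by 6: (8 − 12 + 6)F = 12, i.e. 2F = 12.
So F = 6, E = 4·6/2 = 12, V = 4·6/3 = 8.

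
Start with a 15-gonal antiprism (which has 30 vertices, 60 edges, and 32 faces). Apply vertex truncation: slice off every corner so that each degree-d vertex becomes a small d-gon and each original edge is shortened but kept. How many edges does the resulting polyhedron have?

Truncation replaces each original edge-end by a new vertex, so V′ = 2E = 120.
Each original edge survives, and each old vertex of degree d contributes d new edges; summing degrees gives Σd = 2E, so E′ = E + 2E = 3E = 180.
Each original face survives and each original vertex becomes one new face: F′ = F + V = 62.

180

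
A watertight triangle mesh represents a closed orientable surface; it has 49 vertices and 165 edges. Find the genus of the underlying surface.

4

Every face is a triangle and each edge borders two faces, so 3F = 2·165, giving F = 110.
χ = V − E + F = 49 − 165 + 110 = -6.
For a closed orientable surface χ = 2 − 2g, so g = (2 − (-6))/2 = 4.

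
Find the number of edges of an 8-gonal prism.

A prism on an n-gon has two n-gon bases and n rectangular sides: V = 2·8 = 16, E = 3·8 = 24, F = 8 + 2 = 10.
Check: V − E + F = 16 − 24 + 10 = 2.

24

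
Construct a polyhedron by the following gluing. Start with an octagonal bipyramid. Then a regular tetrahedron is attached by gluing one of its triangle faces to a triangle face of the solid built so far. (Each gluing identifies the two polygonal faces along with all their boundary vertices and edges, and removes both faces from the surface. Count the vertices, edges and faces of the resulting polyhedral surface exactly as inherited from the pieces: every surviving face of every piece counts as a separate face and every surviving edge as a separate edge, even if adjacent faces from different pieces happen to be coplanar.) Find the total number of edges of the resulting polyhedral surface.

27

An octagonal bipyramid: V=10, E=24, F=16.
Attach a regular tetrahedron (V=4, E=6, F=4) along a 3-gon: merge 3 vertices and 3 edges, delete both glued faces → V=11, E=27, F=18.
Check: V − E + F = 11 − 27 + 18 = 2.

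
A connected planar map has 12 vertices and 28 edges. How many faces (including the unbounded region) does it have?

18

Euler's formula for a connected plane graph: V − E + F = 2, so F = 2 − 12 + 28 = 18.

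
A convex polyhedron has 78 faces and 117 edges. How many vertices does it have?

41

Here V − E + F = 2.
V = 2 + E − F = 2 + 117 − 78 = 41.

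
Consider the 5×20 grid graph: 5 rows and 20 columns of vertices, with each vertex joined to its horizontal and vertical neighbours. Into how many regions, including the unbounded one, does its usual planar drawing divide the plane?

The grid has V = 5·20 = 100 vertices and E = 5·19 + 20·4 = 175 edges.
F = 2 − V + E = 2 − 100 + 175 = 77.

77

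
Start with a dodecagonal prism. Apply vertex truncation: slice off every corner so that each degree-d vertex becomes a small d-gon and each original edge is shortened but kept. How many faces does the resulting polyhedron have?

The base solid has V = 24, E = 36, F = 14.
Truncation replaces each original edge-end by a new vertex, so V′ = 2E = 72.
Each original edge survives, and each old vertex of degree d contributes d new edges; summing degrees gives Σd = 2E, so E′ = E + 2E = 3E = 108.
Each original face survives and each original vertex becomes one new face: F′ = F + V = 38.

38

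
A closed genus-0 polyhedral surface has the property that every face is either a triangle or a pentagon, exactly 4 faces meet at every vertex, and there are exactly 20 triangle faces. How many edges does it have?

Let x be the number of pentagons; then F = 20 + x.
Edge–face incidences: 2E = 3·20 + 5·x = 60 + 5x.
Every vertex has degree 4, so 4V = 2E.
Euler: V − E + F = 2 ⇒ (2E)/4 − E + (20 + x) = 2.
Multiply by 8: 2·(2E) − 4·(2E) + 8·(20 + x) = 16, i.e. 160 + 8x − 2·(60 + 5x) = 16.
Collecting terms: −2x + 40 = 16, so −2x = −24, so x = 12.
Then 2E = 60 + 5·12 = 120, so E = 60, V = 2E/4 = 30, F = 20 + 12 = 32.

60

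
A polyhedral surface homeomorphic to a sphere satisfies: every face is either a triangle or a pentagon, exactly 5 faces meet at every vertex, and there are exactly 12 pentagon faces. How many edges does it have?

Let x be the number of triangles; then F = 12 + x.
Edge–face incidences: 2E = 5·12 + 3·x = 60 + 3x.
Every vertex has degree 5, so 5V = 2E.
Euler: V − E + F = 2 ⇒ (2E)/5 − E + (12 + x) = 2.
Multiply by 10: 2·(2E) − 5·(2E) + 10·(12 + x) = 20, i.e. 120 + 10x − 3·(60 + 3x) = 20.
Collecting terms: x − 60 = 20, so x = 80.
Then 2E = 60 + 3·80 = 300, so E = 150, V = 2E/5 = 60, F = 12 + 80 = 92.

150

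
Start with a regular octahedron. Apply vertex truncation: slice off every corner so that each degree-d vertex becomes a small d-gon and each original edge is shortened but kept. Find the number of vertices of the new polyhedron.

24

The base solid has V = 6, E = 12, F = 8.
Truncation replaces each original edge-end by a new vertex, so V′ = 2E = 24.
Each original edge survives, and each old vertex of degree d contributes d new edges; summing degrees gives Σd = 2E, so E′ = E + 2E = 3E = 36.
Each original face survives and each original vertex becomes one new face: F′ = F + V = 14.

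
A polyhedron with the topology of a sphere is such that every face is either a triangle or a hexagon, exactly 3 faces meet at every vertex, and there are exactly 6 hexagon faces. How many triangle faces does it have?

Let x be the number of triangles; then F = 6 + x.
Edge–face incidences: 2E = 6·6 + 3·x = 36 + 3x.
Every vertex has degree 3, so 3V = 2E.
Euler: V − E + F = 2 ⇒ (2E)/3 − E + (6 + x) = 2.
Multiply by 6: 2·(2E) − 3·(2E) + 6·(6 + x) = 12, i.e. 36 + 6x − (36 + 3x) = 12.
Collecting terms: 3x = 12, so x = 4.
Then 2E = 36 + 3·4 = 48, so E = 24, V = 2E/3 = 16, F = 6 + 4 = 10.

4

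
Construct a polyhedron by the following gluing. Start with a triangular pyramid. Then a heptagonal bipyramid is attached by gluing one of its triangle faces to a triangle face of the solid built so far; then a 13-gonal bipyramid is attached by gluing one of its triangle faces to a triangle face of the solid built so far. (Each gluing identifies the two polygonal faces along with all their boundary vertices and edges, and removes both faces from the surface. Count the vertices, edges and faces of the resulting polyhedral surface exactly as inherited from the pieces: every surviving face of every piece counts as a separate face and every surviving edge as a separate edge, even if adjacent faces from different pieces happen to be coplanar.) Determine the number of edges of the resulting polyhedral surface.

A triangular pyramid: V=4, E=6, F=4.
Attach a heptagonal bipyramid (V=9, E=21, F=14) along a 3-gon: merge 3 vertices and 3 edges, delete both glued faces → V=10, E=24, F=16.
Attach a 13-gonal bipyramid (V=15, E=39, F=26) along a 3-gon: merge 3 vertices and 3 edges, delete both glued faces → V=22, E=60, F=40.
Check: V − E + F = 22 − 60 + 40 = 2.

60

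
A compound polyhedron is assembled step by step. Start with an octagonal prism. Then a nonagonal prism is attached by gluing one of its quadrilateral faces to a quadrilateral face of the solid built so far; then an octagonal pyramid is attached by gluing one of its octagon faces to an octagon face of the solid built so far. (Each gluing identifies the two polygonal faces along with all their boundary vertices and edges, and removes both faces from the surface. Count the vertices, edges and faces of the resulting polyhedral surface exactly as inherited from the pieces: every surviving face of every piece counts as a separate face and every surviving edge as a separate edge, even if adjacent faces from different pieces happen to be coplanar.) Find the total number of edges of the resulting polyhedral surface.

An octagonal prism: V=16, E=24, F=10.
Attach a nonagonal prism (V=18, E=27, F=11) along a 4-gon: merge 4 vertices and 4 edges, delete both glued faces → V=30, E=47, F=19.
Attach an octagonal pyramid (V=9, E=16, F=9) along an 8-gon: merge 8 vertices and 8 edges, delete both glued faces → V=31, E=55, F=26.
Check: V − E + F = 31 − 55 + 26 = 2.

55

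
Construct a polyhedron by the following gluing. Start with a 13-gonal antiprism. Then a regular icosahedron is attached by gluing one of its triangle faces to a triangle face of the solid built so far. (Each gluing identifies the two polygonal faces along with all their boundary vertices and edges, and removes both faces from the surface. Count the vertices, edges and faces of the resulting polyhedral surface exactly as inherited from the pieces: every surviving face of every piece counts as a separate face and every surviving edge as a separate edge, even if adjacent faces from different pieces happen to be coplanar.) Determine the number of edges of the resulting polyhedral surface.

A 13-gonal antiprism: V=26, E=52, F=28.
Attach a regular icosahedron (V=12, E=30, F=20) along a 3-gon: merge 3 vertices and 3 edges, delete both glued faces → V=35, E=79, F=46.
Check: V − E + F = 35 − 79 + 46 = 2.

79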